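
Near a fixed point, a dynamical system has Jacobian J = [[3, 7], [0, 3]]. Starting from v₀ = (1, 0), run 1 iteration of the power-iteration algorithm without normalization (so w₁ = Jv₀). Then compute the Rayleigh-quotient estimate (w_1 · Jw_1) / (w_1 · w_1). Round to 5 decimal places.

w1 = Jv₀ = (3, 0)
Jw1 = (9, 0)
w1·Jw1 = 3·9 + 0·0 = 27; w1·w1 = 3·3 + 0·0 = 9
λ ≈ 27/9 = 3.00000

3.00000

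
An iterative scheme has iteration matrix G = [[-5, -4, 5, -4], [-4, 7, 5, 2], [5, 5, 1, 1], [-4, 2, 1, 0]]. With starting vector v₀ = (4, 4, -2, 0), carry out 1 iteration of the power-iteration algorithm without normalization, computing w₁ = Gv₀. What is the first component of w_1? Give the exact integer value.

-46

w1 = Gv₀ = ((-5)·4 + (-4)·4 + 5·(-2) + (-4)·0; (-4)·4 + 7·4 + 5·(-2) + 2·0; 5·4 + 5·4 + 1·(-2) + 1·0; (-4)·4 + 2·4 + 1·(-2) + 0·0) = (-46, 2, 38, -10)
The requested component of w1 is -46.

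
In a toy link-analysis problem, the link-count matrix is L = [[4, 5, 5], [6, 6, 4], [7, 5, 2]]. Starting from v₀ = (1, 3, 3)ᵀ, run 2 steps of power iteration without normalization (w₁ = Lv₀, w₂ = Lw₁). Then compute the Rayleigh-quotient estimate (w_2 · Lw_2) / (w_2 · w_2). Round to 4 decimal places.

w1 = Lv₀ = (34, 36, 28)
w2 = Lw1 = (456, 532, 474)
Lw2 = (6854, 7824, 6800)
w2·Lw2 = 456·6854 + 532·7824 + 474·6800 = 10510992; w2·w2 = 456·456 + 532·532 + 474·474 = 715636
λ ≈ 10510992/715636 = 14.6876

14.6876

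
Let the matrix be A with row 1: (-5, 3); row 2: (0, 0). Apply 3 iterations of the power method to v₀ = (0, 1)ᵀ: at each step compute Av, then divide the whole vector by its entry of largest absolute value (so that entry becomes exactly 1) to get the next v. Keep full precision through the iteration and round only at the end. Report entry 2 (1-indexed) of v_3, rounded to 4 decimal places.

Av0 = (3.00000, 0.00000); divide by 3.00000 → v1 = (1.00000, 0.00000)
Av1 = (-5.00000, 0.00000); divide by -5.00000 → v2 = (1.00000, 0.00000)
Av2 = (-5.00000, 0.00000); divide by -5.00000 → v3 = (1.00000, 0.00000)
Requested entry of v3: 0/75 = 0.0000

0.0000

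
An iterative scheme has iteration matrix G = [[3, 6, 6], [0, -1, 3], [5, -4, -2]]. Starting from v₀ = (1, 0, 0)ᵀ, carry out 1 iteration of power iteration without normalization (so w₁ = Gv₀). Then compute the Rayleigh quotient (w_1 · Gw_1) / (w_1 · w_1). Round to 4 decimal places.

w1 = Gv₀ = (3·1 + 6·0 + 6·0; 0·1 + (-1)·0 + 3·0; 5·1 + (-4)·0 + (-2)·0) = (3, 0, 5)
Gw1 = (39, 15, 5)
w1·Gw1 = 3·39 + 0·15 + 5·5 = 142; w1·w1 = 3·3 + 0·0 + 5·5 = 34
λ ≈ 142/34 = 4.1765

λ ≈ 4.1765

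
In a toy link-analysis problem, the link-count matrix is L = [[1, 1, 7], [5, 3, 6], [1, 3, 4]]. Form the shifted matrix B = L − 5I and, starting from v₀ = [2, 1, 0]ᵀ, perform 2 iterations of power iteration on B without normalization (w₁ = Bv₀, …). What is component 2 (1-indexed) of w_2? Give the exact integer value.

B = L − 5I has rows (-4, 1, 7); (5, -2, 6); (1, 3, -1)
w1 = Bv₀ = (-7, 8, 5)
w2 = Bw1 = (71, -21, 12)
Requested component of w2: -21

-21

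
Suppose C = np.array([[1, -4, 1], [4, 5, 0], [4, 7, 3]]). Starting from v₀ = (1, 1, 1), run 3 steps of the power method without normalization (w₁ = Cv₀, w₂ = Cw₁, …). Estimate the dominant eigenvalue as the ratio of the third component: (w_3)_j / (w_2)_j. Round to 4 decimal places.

w1 = Cv₀ = (-2, 9, 14)
w2 = Cw1 = (-24, 37, 97)
w3 = Cw2 = (-75, 89, 454)
Ratio at component: 454 / 97 = 4.6804

λ ≈ 4.6804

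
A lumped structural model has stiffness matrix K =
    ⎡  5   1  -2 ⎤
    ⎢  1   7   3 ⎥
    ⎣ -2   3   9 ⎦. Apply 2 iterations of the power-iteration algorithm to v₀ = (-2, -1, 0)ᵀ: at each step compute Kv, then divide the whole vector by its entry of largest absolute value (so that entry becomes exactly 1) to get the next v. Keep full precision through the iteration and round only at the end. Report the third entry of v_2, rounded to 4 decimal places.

-0.0563

Kv0 = (-11.00000, -9.00000, 1.00000); divide by -11.00000 → v1 = (1.00000, 0.81818, -0.09091)
Kv1 = (6.00000, 6.45455, -0.36364); divide by 6.45455 → v2 = (0.92958, 1.00000, -0.05634)
Requested entry of v2: 4/-71 = -0.0563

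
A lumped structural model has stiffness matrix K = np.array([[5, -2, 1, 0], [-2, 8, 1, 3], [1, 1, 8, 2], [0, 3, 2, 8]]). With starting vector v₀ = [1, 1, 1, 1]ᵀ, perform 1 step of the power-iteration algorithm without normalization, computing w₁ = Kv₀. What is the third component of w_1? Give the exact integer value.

12

w1 = Kv₀ = (5·1 + (-2)·1 + 1·1 + 0·1; (-2)·1 + 8·1 + 1·1 + 3·1; 1·1 + 1·1 + 8·1 + 2·1; 0·1 + 3·1 + 2·1 + 8·1) = (4, 10, 12, 13)
The requested component of w1 is 12.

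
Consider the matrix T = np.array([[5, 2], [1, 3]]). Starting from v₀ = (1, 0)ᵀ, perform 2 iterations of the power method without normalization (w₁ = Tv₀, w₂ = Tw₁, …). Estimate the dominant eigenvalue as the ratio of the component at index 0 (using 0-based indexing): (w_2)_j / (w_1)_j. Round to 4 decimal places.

w1 = Tv₀ = (5, 1)
w2 = Tw1 = (27, 8)
Ratio at component: 27 / 5 = 5.4000

5.4000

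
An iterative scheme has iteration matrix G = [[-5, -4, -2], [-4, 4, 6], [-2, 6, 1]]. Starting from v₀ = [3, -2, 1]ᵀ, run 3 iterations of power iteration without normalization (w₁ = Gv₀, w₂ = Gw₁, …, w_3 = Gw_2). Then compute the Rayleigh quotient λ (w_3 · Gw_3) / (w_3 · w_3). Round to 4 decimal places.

w1 = Gv₀ = ((-5)·3 + (-4)·(-2) + (-2)·1; (-4)·3 + 4·(-2) + 6·1; (-2)·3 + 6·(-2) + 1·1) = (-9, -14, -17)
w2 = Gw1 = ((-5)·(-9) + (-4)·(-14) + (-2)·(-17); (-4)·(-9) + 4·(-14) + 6·(-17); (-2)·(-9) + 6·(-14) + 1·(-17)) = (135, -122, -83)
w3 = Gw2 = (-21, -1526, -1085)
Gw3 = (8379, -12530, -10199)
w3·Gw3 = (-21)·8379 + (-1526)·(-12530) + (-1085)·(-10199) = 30010736; w3·w3 = (-21)·(-21) + (-1526)·(-1526) + (-1085)·(-1085) = 3506342
λ ≈ 30010736/3506342 = 8.5590

8.5590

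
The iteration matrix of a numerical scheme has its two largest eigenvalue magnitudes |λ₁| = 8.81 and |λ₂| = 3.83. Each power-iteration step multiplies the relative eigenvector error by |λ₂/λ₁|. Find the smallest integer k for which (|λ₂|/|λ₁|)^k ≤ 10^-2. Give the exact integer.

|λ₂/λ₁| = 3.83/8.81 = 0.43473
Need k ≥ ln(10^-2) / ln(0.43473) = -4.6052 / -0.8330 ≈ 5.528
Smallest integer k satisfying the bound: 6

6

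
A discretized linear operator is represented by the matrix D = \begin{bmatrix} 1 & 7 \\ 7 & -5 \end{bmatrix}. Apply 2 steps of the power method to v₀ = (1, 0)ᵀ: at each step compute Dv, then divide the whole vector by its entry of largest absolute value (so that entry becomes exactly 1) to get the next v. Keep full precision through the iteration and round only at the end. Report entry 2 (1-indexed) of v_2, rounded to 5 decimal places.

-0.56000

Dv0 = (1.000000, 7.000000); divide by 7.000000 → v1 = (0.142857, 1.000000)
Dv1 = (7.142857, -4.000000); divide by 7.142857 → v2 = (1.000000, -0.560000)
Requested entry of v2: -28/50 = -0.56000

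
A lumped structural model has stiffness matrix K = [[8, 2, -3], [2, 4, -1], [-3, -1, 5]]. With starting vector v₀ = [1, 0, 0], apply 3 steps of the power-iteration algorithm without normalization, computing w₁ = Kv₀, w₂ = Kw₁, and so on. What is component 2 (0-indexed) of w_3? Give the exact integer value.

-463

w1 = Kv₀ = (8·1 + 2·0 + (-3)·0; 2·1 + 4·0 + (-1)·0; (-3)·1 + (-1)·0 + 5·0) = (8, 2, -3)
w2 = Kw1 = (8·8 + 2·2 + (-3)·(-3); 2·8 + 4·2 + (-1)·(-3); (-3)·8 + (-1)·2 + 5·(-3)) = (77, 27, -41)
w3 = Kw2 = (793, 303, -463)
The requested component of w3 is -463.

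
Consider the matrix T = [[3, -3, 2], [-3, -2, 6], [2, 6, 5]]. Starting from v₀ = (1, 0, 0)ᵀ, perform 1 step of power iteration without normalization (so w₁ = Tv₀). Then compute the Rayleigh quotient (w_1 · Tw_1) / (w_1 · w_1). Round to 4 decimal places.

λ ≈ 1.5909

w1 = Tv₀ = (3, -3, 2)
Tw1 = (22, 9, -2)
w1·Tw1 = 3·22 + (-3)·9 + 2·(-2) = 35; w1·w1 = 3·3 + (-3)·(-3) + 2·2 = 22
λ ≈ 35/22 = 1.5909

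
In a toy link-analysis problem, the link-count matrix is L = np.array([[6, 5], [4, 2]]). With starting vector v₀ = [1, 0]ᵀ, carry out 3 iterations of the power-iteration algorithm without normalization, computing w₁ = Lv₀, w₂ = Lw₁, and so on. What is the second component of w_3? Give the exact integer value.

w1 = Lv₀ = (6·1 + 5·0; 4·1 + 2·0) = (6, 4)
w2 = Lw1 = (6·6 + 5·4; 4·6 + 2·4) = (56, 32)
w3 = Lw2 = (496, 288)
The requested component of w3 is 288.

288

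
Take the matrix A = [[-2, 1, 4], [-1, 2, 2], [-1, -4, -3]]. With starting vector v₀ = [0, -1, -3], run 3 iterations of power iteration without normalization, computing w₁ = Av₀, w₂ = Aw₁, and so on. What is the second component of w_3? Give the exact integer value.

w1 = Av₀ = ((-2)·0 + 1·(-1) + 4·(-3); (-1)·0 + 2·(-1) + 2·(-3); (-1)·0 + (-4)·(-1) + (-3)·(-3)) = (-13, -8, 13)
w2 = Aw1 = ((-2)·(-13) + 1·(-8) + 4·13; (-1)·(-13) + 2·(-8) + 2·13; (-1)·(-13) + (-4)·(-8) + (-3)·13) = (70, 23, 6)
w3 = Aw2 = (-93, -12, -180)
The requested component of w3 is -12.

-12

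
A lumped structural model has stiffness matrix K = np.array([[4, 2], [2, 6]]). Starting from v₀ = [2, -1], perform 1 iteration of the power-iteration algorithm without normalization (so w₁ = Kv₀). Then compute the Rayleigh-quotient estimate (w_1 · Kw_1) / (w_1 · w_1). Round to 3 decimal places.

w1 = Kv₀ = (4·2 + 2·(-1); 2·2 + 6·(-1)) = (6, -2)
Kw1 = (20, 0)
w1·Kw1 = 6·20 + (-2)·0 = 120; w1·w1 = 6·6 + (-2)·(-2) = 40
λ ≈ 120/40 = 3.000

λ ≈ 3.000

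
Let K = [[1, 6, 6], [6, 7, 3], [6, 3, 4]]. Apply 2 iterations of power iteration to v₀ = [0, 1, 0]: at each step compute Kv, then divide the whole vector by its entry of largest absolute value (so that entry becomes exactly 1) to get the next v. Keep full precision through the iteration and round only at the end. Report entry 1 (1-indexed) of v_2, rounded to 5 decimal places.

Kv0 = (6.000000, 7.000000, 3.000000); divide by 7.000000 → v1 = (0.857143, 1.000000, 0.428571)
Kv1 = (9.428571, 13.428571, 9.857143); divide by 13.428571 → v2 = (0.702128, 1.000000, 0.734043)
Requested entry of v2: 66/94 = 0.70213

0.70213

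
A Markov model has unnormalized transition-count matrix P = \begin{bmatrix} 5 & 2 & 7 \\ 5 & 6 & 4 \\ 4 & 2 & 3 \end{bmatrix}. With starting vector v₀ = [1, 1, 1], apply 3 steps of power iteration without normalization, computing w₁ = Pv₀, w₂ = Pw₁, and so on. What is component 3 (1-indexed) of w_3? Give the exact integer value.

w1 = Pv₀ = (5·1 + 2·1 + 7·1; 5·1 + 6·1 + 4·1; 4·1 + 2·1 + 3·1) = (14, 15, 9)
w2 = Pw1 = (5·14 + 2·15 + 7·9; 5·14 + 6·15 + 4·9; 4·14 + 2·15 + 3·9) = (163, 196, 113)
w3 = Pw2 = (1998, 2443, 1383)
The requested component of w3 is 1383.

1383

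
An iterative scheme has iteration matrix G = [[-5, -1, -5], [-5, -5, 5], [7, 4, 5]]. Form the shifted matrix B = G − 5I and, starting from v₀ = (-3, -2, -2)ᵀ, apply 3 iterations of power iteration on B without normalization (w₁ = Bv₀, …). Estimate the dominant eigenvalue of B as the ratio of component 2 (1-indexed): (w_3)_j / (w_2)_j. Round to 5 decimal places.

B = G − 5I has rows (-10, -1, -5); (-5, -10, 5); (7, 4, 0)
w1 = Bv₀ = ((-10)·(-3) + (-1)·(-2) + (-5)·(-2); (-5)·(-3) + (-10)·(-2) + 5·(-2); 7·(-3) + 4·(-2) + 0·(-2)) = (42, 25, -29)
w2 = Bw1 = ((-10)·42 + (-1)·25 + (-5)·(-29); (-5)·42 + (-10)·25 + 5·(-29); 7·42 + 4·25 + 0·(-29)) = (-300, -605, 394)
w3 = Bw2 = (1635, 9520, -4520)
Ratio: 9520/-605 = -15.73554

μ ≈ -15.73554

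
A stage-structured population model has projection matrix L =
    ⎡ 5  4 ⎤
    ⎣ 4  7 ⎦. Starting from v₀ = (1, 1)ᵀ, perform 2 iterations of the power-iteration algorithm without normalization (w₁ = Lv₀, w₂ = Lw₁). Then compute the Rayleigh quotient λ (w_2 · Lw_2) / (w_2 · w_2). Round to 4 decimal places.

10.1230

w1 = Lv₀ = (5·1 + 4·1; 4·1 + 7·1) = (9, 11)
w2 = Lw1 = (5·9 + 4·11; 4·9 + 7·11) = (89, 113)
Lw2 = (897, 1147)
w2·Lw2 = 89·897 + 113·1147 = 209444; w2·w2 = 89·89 + 113·113 = 20690
λ ≈ 209444/20690 = 10.1230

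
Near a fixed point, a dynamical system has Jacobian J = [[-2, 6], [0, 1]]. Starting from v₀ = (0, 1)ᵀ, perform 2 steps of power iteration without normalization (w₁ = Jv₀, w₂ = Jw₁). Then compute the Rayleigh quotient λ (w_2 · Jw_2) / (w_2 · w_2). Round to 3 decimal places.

w1 = Jv₀ = ((-2)·0 + 6·1; 0·0 + 1·1) = (6, 1)
w2 = Jw1 = ((-2)·6 + 6·1; 0·6 + 1·1) = (-6, 1)
Jw2 = (18, 1)
w2·Jw2 = (-6)·18 + 1·1 = -107; w2·w2 = (-6)·(-6) + 1·1 = 37
λ ≈ -107/37 = -2.892

-2.892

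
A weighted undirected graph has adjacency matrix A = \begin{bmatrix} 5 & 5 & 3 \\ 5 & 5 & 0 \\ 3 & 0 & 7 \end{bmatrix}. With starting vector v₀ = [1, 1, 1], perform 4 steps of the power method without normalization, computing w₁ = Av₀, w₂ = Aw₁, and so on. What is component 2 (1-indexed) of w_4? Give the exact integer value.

w1 = Av₀ = (5·1 + 5·1 + 3·1; 5·1 + 5·1 + 0·1; 3·1 + 0·1 + 7·1) = (13, 10, 10)
w2 = Aw1 = (5·13 + 5·10 + 3·10; 5·13 + 5·10 + 0·10; 3·13 + 0·10 + 7·10) = (145, 115, 109)
w3 = Aw2 = (1627, 1300, 1198)
w4 = Aw3 = (18229, 14635, 13267)
The requested component of w4 is 14635.

14635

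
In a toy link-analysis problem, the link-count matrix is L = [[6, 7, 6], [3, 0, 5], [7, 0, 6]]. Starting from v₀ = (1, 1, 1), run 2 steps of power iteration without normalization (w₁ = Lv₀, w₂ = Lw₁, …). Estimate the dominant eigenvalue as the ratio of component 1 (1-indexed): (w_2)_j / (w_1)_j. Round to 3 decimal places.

13.053

w1 = Lv₀ = (6·1 + 7·1 + 6·1; 3·1 + 0·1 + 5·1; 7·1 + 0·1 + 6·1) = (19, 8, 13)
w2 = Lw1 = (6·19 + 7·8 + 6·13; 3·19 + 0·8 + 5·13; 7·19 + 0·8 + 6·13) = (248, 122, 211)
Ratio at component: 248 / 19 = 13.053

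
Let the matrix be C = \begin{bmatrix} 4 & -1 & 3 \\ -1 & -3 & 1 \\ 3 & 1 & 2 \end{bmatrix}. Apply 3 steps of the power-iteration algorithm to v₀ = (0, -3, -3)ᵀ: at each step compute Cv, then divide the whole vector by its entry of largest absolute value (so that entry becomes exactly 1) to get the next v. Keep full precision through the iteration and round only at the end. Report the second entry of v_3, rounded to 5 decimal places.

-0.30303

Cv0 = (-6.000000, 6.000000, -9.000000); divide by -9.000000 → v1 = (0.666667, -0.666667, 1.000000)
Cv1 = (6.333333, 2.333333, 3.333333); divide by 6.333333 → v2 = (1.000000, 0.368421, 0.526316)
Cv2 = (5.210526, -1.578947, 4.421053); divide by 5.210526 → v3 = (1.000000, -0.303030, 0.848485)
Requested entry of v3: 90/-297 = -0.30303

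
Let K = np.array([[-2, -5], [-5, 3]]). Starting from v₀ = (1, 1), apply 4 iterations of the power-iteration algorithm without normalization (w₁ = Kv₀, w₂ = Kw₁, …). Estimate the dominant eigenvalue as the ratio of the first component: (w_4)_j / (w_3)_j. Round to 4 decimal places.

w1 = Kv₀ = ((-2)·1 + (-5)·1; (-5)·1 + 3·1) = (-7, -2)
w2 = Kw1 = ((-2)·(-7) + (-5)·(-2); (-5)·(-7) + 3·(-2)) = (24, 29)
w3 = Kw2 = (-193, -33)
w4 = Kw3 = (551, 866)
Ratio at component: 551 / -193 = -2.8549

λ ≈ -2.8549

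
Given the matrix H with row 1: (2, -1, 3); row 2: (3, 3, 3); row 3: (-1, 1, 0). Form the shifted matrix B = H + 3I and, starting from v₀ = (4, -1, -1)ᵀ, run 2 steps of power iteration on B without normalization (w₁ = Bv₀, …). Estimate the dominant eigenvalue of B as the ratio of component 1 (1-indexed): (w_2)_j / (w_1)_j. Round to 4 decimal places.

μ ≈ 3.5000

B = H + 3I has rows (5, -1, 3); (3, 6, 3); (-1, 1, 3)
w1 = Bv₀ = (18, 3, -8)
w2 = Bw1 = (63, 48, -39)
Ratio: 63/18 = 3.5000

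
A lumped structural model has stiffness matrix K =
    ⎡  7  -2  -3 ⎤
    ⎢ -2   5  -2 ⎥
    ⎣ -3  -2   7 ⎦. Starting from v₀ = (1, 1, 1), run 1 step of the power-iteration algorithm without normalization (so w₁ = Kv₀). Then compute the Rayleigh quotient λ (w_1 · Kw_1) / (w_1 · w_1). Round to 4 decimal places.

w1 = Kv₀ = (7·1 + (-2)·1 + (-3)·1; (-2)·1 + 5·1 + (-2)·1; (-3)·1 + (-2)·1 + 7·1) = (2, 1, 2)
Kw1 = (6, -3, 6)
w1·Kw1 = 2·6 + 1·(-3) + 2·6 = 21; w1·w1 = 2·2 + 1·1 + 2·2 = 9
λ ≈ 21/9 = 2.3333

λ ≈ 2.3333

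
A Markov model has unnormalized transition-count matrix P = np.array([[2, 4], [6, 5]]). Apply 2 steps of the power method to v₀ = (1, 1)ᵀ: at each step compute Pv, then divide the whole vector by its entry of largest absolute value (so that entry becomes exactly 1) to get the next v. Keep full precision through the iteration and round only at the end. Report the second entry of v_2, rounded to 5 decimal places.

1.00000

Pv0 = (6.000000, 11.000000); divide by 11.000000 → v1 = (0.545455, 1.000000)
Pv1 = (5.090909, 8.272727); divide by 8.272727 → v2 = (0.615385, 1.000000)
Requested entry of v2: 91/91 = 1.00000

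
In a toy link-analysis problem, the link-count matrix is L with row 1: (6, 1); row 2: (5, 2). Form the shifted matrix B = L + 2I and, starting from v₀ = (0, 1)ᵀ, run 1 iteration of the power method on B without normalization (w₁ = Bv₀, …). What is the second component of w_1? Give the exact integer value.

4

B = L + 2I has rows (8, 1); (5, 4)
w1 = Bv₀ = (1, 4)
Requested component of w1: 4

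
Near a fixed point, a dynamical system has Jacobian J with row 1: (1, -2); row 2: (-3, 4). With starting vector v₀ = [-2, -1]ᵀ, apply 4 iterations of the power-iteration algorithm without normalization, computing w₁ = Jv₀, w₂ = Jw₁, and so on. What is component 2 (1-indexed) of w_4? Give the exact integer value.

w1 = Jv₀ = (1·(-2) + (-2)·(-1); (-3)·(-2) + 4·(-1)) = (0, 2)
w2 = Jw1 = (1·0 + (-2)·2; (-3)·0 + 4·2) = (-4, 8)
w3 = Jw2 = (-20, 44)
w4 = Jw3 = (-108, 236)
The requested component of w4 is 236.

236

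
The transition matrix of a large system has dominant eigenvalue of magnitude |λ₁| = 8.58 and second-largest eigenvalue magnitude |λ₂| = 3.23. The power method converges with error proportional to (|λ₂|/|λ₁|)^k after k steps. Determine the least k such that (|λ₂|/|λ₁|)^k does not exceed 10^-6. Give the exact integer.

15

|λ₂/λ₁| = 3.23/8.58 = 0.37646
Need k ≥ ln(10^-6) / ln(0.37646) = -13.8155 / -0.9770 ≈ 14.141
Smallest integer k satisfying the bound: 15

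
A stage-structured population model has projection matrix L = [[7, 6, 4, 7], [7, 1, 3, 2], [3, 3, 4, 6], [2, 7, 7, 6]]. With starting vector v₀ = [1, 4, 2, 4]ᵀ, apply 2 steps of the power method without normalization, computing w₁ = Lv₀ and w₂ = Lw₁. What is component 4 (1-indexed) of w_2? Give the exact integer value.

w1 = Lv₀ = (67, 25, 47, 68)
w2 = Lw1 = (1283, 771, 872, 1046)
The requested component of w2 is 1046.

1046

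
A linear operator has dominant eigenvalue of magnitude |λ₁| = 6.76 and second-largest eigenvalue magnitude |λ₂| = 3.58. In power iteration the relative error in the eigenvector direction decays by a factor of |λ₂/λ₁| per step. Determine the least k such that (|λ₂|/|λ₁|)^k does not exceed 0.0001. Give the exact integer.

|λ₂/λ₁| = 3.58/6.76 = 0.52959
Need k ≥ ln(0.0001) / ln(0.52959) = -9.2103 / -0.6357 ≈ 14.489
Smallest integer k satisfying the bound: 15

15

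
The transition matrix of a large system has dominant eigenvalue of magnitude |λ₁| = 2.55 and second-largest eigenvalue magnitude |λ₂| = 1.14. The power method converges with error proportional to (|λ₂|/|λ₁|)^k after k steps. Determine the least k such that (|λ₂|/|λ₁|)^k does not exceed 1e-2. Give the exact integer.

|λ₂/λ₁| = 1.14/2.55 = 0.44706
Need k ≥ ln(1e-2) / ln(0.44706) = -4.6052 / -0.8051 ≈ 5.720
Smallest integer k satisfying the bound: 6

6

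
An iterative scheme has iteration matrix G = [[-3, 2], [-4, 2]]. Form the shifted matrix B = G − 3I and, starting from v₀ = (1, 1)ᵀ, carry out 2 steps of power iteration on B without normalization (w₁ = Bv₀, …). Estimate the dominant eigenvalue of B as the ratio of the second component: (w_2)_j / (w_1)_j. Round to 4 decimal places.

μ ≈ -4.2000

B = G − 3I has rows (-6, 2); (-4, -1)
w1 = Bv₀ = ((-6)·1 + 2·1; (-4)·1 + (-1)·1) = (-4, -5)
w2 = Bw1 = ((-6)·(-4) + 2·(-5); (-4)·(-4) + (-1)·(-5)) = (14, 21)
Ratio: 21/-5 = -4.2000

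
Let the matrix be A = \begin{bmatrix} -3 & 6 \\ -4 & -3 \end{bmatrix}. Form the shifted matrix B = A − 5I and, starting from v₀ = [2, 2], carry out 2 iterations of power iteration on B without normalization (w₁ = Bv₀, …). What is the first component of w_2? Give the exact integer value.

B = A − 5I has rows (-8, 6); (-4, -8)
w1 = Bv₀ = (-4, -24)
w2 = Bw1 = (-112, 208)
Requested component of w2: -112

-112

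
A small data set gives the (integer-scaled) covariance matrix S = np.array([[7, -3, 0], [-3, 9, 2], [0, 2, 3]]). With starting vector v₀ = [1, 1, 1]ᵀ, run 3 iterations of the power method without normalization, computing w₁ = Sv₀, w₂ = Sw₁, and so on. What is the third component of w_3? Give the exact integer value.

233

w1 = Sv₀ = (4, 8, 5)
w2 = Sw1 = (4, 70, 31)
w3 = Sw2 = (-182, 680, 233)
The requested component of w3 is 233.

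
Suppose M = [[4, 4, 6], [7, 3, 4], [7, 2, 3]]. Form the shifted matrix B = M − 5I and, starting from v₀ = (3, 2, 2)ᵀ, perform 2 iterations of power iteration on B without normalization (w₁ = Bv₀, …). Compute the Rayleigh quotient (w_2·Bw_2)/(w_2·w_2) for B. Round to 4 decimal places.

B = M − 5I has rows (-1, 4, 6); (7, -2, 4); (7, 2, -2)
w1 = Bv₀ = ((-1)·3 + 4·2 + 6·2; 7·3 + (-2)·2 + 4·2; 7·3 + 2·2 + (-2)·2) = (17, 25, 21)
w2 = Bw1 = ((-1)·17 + 4·25 + 6·21; 7·17 + (-2)·25 + 4·21; 7·17 + 2·25 + (-2)·21) = (209, 153, 127)
Bw2 = (1165, 1665, 1515)
w2·Bw2 = 690635; w2·w2 = 83219; μ ≈ 690635/83219 = 8.2990

μ ≈ 8.2990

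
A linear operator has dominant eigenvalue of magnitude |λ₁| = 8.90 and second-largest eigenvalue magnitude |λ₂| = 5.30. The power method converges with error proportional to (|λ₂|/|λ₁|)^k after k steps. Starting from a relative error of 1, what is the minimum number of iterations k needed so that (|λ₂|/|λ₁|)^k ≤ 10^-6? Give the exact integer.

27

|λ₂/λ₁| = 5.30/8.90 = 0.59551
Need k ≥ ln(10^-6) / ln(0.59551) = -13.8155 / -0.5183 ≈ 26.653
Smallest integer k satisfying the bound: 27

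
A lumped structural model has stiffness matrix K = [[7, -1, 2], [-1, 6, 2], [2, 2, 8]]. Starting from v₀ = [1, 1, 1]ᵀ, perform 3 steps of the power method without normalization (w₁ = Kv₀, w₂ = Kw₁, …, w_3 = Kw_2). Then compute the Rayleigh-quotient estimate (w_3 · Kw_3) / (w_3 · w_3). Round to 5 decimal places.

w1 = Kv₀ = (7·1 + (-1)·1 + 2·1; (-1)·1 + 6·1 + 2·1; 2·1 + 2·1 + 8·1) = (8, 7, 12)
w2 = Kw1 = (7·8 + (-1)·7 + 2·12; (-1)·8 + 6·7 + 2·12; 2·8 + 2·7 + 8·12) = (73, 58, 126)
w3 = Kw2 = (705, 527, 1270)
Kw3 = (6948, 4997, 12624)
w3·Kw3 = 705·6948 + 527·4997 + 1270·12624 = 23564239; w3·w3 = 705·705 + 527·527 + 1270·1270 = 2387654
λ ≈ 23564239/2387654 = 9.86920

9.86920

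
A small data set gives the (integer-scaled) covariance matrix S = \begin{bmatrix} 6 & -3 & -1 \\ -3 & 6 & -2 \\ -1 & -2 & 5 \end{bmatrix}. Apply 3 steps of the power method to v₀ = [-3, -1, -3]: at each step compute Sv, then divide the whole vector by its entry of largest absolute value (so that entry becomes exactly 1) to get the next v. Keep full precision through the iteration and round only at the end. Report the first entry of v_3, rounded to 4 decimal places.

Sv0 = (-12.00000, 9.00000, -10.00000); divide by -12.00000 → v1 = (1.00000, -0.75000, 0.83333)
Sv1 = (7.41667, -9.16667, 4.66667); divide by -9.16667 → v2 = (-0.80909, 1.00000, -0.50909)
Sv2 = (-7.34545, 9.44545, -3.73636); divide by 9.44545 → v3 = (-0.77767, 1.00000, -0.39557)
Requested entry of v3: -808/1039 = -0.7777

-0.7777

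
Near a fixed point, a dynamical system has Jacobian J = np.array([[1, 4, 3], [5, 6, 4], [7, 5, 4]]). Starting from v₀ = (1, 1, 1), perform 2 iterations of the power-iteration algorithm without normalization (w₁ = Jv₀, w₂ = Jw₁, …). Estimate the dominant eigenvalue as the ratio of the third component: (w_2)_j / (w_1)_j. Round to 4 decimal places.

w1 = Jv₀ = (1·1 + 4·1 + 3·1; 5·1 + 6·1 + 4·1; 7·1 + 5·1 + 4·1) = (8, 15, 16)
w2 = Jw1 = (1·8 + 4·15 + 3·16; 5·8 + 6·15 + 4·16; 7·8 + 5·15 + 4·16) = (116, 194, 195)
Ratio at component: 195 / 16 = 12.1875

12.1875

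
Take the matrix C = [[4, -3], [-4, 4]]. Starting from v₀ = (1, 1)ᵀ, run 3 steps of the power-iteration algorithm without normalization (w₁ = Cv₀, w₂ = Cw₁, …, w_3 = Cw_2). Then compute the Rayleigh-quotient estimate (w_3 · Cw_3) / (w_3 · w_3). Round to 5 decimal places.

λ ≈ 7.46903

w1 = Cv₀ = (4·1 + (-3)·1; (-4)·1 + 4·1) = (1, 0)
w2 = Cw1 = (4·1 + (-3)·0; (-4)·1 + 4·0) = (4, -4)
w3 = Cw2 = (28, -32)
Cw3 = (208, -240)
w3·Cw3 = 28·208 + (-32)·(-240) = 13504; w3·w3 = 28·28 + (-32)·(-32) = 1808
λ ≈ 13504/1808 = 7.46903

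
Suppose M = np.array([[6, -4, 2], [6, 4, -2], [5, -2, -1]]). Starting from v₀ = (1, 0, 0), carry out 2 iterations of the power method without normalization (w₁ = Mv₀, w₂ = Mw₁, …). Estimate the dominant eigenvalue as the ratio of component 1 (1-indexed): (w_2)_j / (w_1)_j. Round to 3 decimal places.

3.667

w1 = Mv₀ = (6·1 + (-4)·0 + 2·0; 6·1 + 4·0 + (-2)·0; 5·1 + (-2)·0 + (-1)·0) = (6, 6, 5)
w2 = Mw1 = (6·6 + (-4)·6 + 2·5; 6·6 + 4·6 + (-2)·5; 5·6 + (-2)·6 + (-1)·5) = (22, 50, 13)
Ratio at component: 22 / 6 = 3.667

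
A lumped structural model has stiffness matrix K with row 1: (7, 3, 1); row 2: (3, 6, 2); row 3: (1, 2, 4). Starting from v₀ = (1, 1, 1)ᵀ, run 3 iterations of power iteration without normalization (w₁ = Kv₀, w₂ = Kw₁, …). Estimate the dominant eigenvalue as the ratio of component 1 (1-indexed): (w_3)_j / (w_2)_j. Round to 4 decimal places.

λ ≈ 10.4188

w1 = Kv₀ = (7·1 + 3·1 + 1·1; 3·1 + 6·1 + 2·1; 1·1 + 2·1 + 4·1) = (11, 11, 7)
w2 = Kw1 = (7·11 + 3·11 + 1·7; 3·11 + 6·11 + 2·7; 1·11 + 2·11 + 4·7) = (117, 113, 61)
w3 = Kw2 = (1219, 1151, 587)
Ratio at component: 1219 / 117 = 10.4188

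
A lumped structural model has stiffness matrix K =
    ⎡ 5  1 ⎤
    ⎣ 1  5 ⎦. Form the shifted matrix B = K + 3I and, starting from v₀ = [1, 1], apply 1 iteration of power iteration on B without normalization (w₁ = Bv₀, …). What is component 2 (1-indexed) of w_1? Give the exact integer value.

B = K + 3I has rows (8, 1); (1, 8)
w1 = Bv₀ = (8·1 + 1·1; 1·1 + 8·1) = (9, 9)
Requested component of w1: 9

9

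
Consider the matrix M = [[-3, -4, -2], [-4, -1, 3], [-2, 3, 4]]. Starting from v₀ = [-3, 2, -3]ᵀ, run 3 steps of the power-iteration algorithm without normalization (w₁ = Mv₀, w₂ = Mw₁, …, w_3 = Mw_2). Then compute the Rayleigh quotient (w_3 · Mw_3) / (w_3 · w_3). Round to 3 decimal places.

w1 = Mv₀ = (7, 1, 0)
w2 = Mw1 = (-25, -29, -11)
w3 = Mw2 = (213, 96, -81)
Mw3 = (-861, -1191, -462)
w3·Mw3 = 213·(-861) + 96·(-1191) + (-81)·(-462) = -260307; w3·w3 = 213·213 + 96·96 + (-81)·(-81) = 61146
λ ≈ -260307/61146 = -4.257

-4.257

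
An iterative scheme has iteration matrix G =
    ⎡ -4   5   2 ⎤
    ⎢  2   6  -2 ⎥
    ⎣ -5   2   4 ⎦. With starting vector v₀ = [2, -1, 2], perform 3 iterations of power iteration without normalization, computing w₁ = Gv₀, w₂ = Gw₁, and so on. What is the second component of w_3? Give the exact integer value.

w1 = Gv₀ = (-9, -6, -4)
w2 = Gw1 = (-2, -46, 17)
w3 = Gw2 = (-188, -314, -14)
The requested component of w3 is -314.

-314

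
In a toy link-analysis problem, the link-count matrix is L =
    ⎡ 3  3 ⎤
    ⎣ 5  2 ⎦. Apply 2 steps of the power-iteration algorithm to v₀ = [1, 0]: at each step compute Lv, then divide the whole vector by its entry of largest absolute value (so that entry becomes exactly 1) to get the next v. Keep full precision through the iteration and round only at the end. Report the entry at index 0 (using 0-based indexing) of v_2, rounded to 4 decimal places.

0.9600

Lv0 = (3.00000, 5.00000); divide by 5.00000 → v1 = (0.60000, 1.00000)
Lv1 = (4.80000, 5.00000); divide by 5.00000 → v2 = (0.96000, 1.00000)
Requested entry of v2: 24/25 = 0.9600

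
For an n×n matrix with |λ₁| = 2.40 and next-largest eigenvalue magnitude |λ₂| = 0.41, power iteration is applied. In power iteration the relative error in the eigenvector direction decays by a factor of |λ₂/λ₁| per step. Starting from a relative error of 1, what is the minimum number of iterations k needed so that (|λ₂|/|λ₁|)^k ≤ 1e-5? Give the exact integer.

|λ₂/λ₁| = 0.41/2.40 = 0.17083
Need k ≥ ln(1e-5) / ln(0.17083) = -11.5129 / -1.7671 ≈ 6.515
Smallest integer k satisfying the bound: 7

7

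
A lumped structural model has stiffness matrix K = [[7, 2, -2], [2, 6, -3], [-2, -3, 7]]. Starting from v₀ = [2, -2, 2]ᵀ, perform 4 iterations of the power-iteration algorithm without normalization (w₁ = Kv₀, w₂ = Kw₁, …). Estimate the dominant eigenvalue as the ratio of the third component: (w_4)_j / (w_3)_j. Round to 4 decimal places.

w1 = Kv₀ = (7·2 + 2·(-2) + (-2)·2; 2·2 + 6·(-2) + (-3)·2; (-2)·2 + (-3)·(-2) + 7·2) = (6, -14, 16)
w2 = Kw1 = (7·6 + 2·(-14) + (-2)·16; 2·6 + 6·(-14) + (-3)·16; (-2)·6 + (-3)·(-14) + 7·16) = (-18, -120, 142)
w3 = Kw2 = (-650, -1182, 1390)
w4 = Kw3 = (-9694, -12562, 14576)
Ratio at component: 14576 / 1390 = 10.4863

λ ≈ 10.4863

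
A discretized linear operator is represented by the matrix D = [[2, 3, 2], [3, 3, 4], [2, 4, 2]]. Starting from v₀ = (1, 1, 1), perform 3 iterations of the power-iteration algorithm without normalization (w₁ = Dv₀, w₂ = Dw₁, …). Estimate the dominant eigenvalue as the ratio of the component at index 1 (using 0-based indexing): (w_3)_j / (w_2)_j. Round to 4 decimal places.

λ ≈ 8.5422

w1 = Dv₀ = (2·1 + 3·1 + 2·1; 3·1 + 3·1 + 4·1; 2·1 + 4·1 + 2·1) = (7, 10, 8)
w2 = Dw1 = (2·7 + 3·10 + 2·8; 3·7 + 3·10 + 4·8; 2·7 + 4·10 + 2·8) = (60, 83, 70)
w3 = Dw2 = (509, 709, 592)
Ratio at component: 709 / 83 = 8.5422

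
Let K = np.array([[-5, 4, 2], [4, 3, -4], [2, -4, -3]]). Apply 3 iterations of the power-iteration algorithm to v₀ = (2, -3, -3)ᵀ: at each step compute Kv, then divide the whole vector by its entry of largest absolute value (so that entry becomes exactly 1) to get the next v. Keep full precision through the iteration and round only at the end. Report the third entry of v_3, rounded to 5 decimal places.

Kv0 = (-28.000000, 11.000000, 25.000000); divide by -28.000000 → v1 = (1.000000, -0.392857, -0.892857)
Kv1 = (-8.357143, 6.392857, 6.250000); divide by -8.357143 → v2 = (1.000000, -0.764957, -0.747863)
Kv2 = (-9.555556, 4.696581, 7.303419); divide by -9.555556 → v3 = (1.000000, -0.491503, -0.764311)
Requested entry of v3: 1709/-2236 = -0.76431

-0.76431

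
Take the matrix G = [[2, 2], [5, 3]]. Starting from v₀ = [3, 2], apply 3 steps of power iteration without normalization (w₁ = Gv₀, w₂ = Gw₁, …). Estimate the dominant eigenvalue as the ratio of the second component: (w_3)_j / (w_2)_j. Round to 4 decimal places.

λ ≈ 5.7434

w1 = Gv₀ = (10, 21)
w2 = Gw1 = (62, 113)
w3 = Gw2 = (350, 649)
Ratio at component: 649 / 113 = 5.7434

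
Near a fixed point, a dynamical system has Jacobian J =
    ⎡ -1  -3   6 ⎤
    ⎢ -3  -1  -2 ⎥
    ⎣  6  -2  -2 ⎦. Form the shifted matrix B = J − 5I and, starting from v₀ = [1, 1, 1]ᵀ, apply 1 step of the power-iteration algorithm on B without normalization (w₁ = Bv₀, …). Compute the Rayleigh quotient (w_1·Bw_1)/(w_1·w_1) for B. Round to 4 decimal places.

B = J − 5I has rows (-6, -3, 6); (-3, -6, -2); (6, -2, -7)
w1 = Bv₀ = ((-6)·1 + (-3)·1 + 6·1; (-3)·1 + (-6)·1 + (-2)·1; 6·1 + (-2)·1 + (-7)·1) = (-3, -11, -3)
Bw1 = (33, 81, 25)
w1·Bw1 = -1065; w1·w1 = 139; μ ≈ -1065/139 = -7.6619

μ ≈ -7.6619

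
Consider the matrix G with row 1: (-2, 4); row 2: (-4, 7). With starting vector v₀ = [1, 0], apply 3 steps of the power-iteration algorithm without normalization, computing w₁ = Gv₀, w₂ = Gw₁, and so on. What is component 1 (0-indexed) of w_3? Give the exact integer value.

-92

w1 = Gv₀ = (-2, -4)
w2 = Gw1 = (-12, -20)
w3 = Gw2 = (-56, -92)
The requested component of w3 is -92.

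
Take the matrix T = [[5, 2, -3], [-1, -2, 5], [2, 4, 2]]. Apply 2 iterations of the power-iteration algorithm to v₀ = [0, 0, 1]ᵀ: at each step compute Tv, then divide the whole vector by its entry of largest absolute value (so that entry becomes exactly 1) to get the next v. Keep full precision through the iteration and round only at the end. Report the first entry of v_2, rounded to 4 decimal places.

-0.6111

Tv0 = (-3.00000, 5.00000, 2.00000); divide by 5.00000 → v1 = (-0.60000, 1.00000, 0.40000)
Tv1 = (-2.20000, 0.60000, 3.60000); divide by 3.60000 → v2 = (-0.61111, 0.16667, 1.00000)
Requested entry of v2: -11/18 = -0.6111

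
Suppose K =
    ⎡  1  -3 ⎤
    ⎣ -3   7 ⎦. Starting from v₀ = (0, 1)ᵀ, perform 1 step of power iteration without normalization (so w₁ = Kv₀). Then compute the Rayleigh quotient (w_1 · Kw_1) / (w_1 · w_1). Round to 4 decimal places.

w1 = Kv₀ = (1·0 + (-3)·1; (-3)·0 + 7·1) = (-3, 7)
Kw1 = (-24, 58)
w1·Kw1 = (-3)·(-24) + 7·58 = 478; w1·w1 = (-3)·(-3) + 7·7 = 58
λ ≈ 478/58 = 8.2414

λ ≈ 8.2414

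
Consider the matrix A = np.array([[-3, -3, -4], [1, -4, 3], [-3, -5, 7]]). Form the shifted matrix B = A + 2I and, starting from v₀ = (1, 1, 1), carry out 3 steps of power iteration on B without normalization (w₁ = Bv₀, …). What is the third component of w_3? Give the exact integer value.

B = A + 2I has rows (-1, -3, -4); (1, -2, 3); (-3, -5, 9)
w1 = Bv₀ = (-8, 2, 1)
w2 = Bw1 = (-2, -9, 23)
w3 = Bw2 = (-63, 85, 258)
Requested component of w3: 258

258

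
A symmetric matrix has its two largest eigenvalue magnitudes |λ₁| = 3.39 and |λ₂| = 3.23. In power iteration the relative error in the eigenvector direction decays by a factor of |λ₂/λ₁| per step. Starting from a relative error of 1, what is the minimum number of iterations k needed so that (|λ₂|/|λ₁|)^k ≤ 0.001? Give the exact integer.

143

|λ₂/λ₁| = 3.23/3.39 = 0.95280
Need k ≥ ln(0.001) / ln(0.95280) = -6.9078 / -0.0483 ≈ 142.876
Smallest integer k satisfying the bound: 143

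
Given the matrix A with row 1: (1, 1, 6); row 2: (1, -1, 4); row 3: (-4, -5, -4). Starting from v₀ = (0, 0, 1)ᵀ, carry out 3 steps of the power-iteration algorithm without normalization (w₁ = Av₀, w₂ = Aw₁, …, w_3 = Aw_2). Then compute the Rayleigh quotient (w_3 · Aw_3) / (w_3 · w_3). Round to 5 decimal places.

w1 = Av₀ = (6, 4, -4)
w2 = Aw1 = (-14, -14, -28)
w3 = Aw2 = (-196, -112, 238)
Aw3 = (1120, 868, 392)
w3·Aw3 = (-196)·1120 + (-112)·868 + 238·392 = -223440; w3·w3 = (-196)·(-196) + (-112)·(-112) + 238·238 = 107604
λ ≈ -223440/107604 = -2.07650

λ ≈ -2.07650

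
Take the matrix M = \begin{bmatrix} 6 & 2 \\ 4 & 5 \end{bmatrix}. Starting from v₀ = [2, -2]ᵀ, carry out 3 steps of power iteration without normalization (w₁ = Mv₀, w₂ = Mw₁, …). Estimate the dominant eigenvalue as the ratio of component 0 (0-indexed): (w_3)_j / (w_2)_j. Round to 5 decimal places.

w1 = Mv₀ = (6·2 + 2·(-2); 4·2 + 5·(-2)) = (8, -2)
w2 = Mw1 = (6·8 + 2·(-2); 4·8 + 5·(-2)) = (44, 22)
w3 = Mw2 = (308, 286)
Ratio at component: 308 / 44 = 7.00000

λ ≈ 7.00000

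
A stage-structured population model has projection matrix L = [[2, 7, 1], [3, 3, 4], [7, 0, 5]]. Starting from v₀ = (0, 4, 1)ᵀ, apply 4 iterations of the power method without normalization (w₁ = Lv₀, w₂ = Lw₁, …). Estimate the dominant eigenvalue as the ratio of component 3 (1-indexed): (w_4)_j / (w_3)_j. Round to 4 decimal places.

9.9222

w1 = Lv₀ = (29, 16, 5)
w2 = Lw1 = (175, 155, 228)
w3 = Lw2 = (1663, 1902, 2365)
w4 = Lw3 = (19005, 20155, 23466)
Ratio at component: 23466 / 2365 = 9.9222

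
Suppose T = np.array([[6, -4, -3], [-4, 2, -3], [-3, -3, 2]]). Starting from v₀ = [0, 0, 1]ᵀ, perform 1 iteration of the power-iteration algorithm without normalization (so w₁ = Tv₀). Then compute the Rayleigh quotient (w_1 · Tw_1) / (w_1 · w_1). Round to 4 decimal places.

w1 = Tv₀ = (-3, -3, 2)
Tw1 = (-12, 0, 22)
w1·Tw1 = (-3)·(-12) + (-3)·0 + 2·22 = 80; w1·w1 = (-3)·(-3) + (-3)·(-3) + 2·2 = 22
λ ≈ 80/22 = 3.6364

λ ≈ 3.6364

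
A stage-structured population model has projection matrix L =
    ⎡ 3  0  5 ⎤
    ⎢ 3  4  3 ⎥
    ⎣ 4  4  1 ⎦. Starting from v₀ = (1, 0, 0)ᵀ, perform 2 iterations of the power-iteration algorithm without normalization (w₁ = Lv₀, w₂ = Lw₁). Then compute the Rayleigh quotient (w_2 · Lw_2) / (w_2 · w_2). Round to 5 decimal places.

w1 = Lv₀ = (3, 3, 4)
w2 = Lw1 = (29, 33, 28)
Lw2 = (227, 303, 276)
w2·Lw2 = 29·227 + 33·303 + 28·276 = 24310; w2·w2 = 29·29 + 33·33 + 28·28 = 2714
λ ≈ 24310/2714 = 8.95726

λ ≈ 8.95726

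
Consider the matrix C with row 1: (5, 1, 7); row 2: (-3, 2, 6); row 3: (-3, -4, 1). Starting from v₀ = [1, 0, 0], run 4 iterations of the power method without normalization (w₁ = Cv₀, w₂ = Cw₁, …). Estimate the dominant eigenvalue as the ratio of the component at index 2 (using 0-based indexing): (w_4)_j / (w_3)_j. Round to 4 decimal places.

λ ≈ 5.7347

w1 = Cv₀ = (5, -3, -3)
w2 = Cw1 = (1, -39, -6)
w3 = Cw2 = (-76, -117, 147)
w4 = Cw3 = (532, 876, 843)
Ratio at component: 843 / 147 = 5.7347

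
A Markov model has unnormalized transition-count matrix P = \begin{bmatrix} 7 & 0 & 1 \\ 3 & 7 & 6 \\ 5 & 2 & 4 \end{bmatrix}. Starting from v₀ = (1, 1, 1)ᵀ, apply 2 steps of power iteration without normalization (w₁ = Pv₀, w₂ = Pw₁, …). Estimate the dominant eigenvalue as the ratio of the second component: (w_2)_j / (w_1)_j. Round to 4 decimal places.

12.6250

w1 = Pv₀ = (7·1 + 0·1 + 1·1; 3·1 + 7·1 + 6·1; 5·1 + 2·1 + 4·1) = (8, 16, 11)
w2 = Pw1 = (7·8 + 0·16 + 1·11; 3·8 + 7·16 + 6·11; 5·8 + 2·16 + 4·11) = (67, 202, 116)
Ratio at component: 202 / 16 = 12.6250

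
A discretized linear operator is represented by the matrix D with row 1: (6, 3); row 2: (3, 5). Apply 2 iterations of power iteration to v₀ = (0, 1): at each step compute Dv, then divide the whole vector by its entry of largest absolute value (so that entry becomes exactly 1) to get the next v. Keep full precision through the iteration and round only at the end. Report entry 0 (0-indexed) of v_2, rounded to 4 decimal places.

0.9706

Dv0 = (3.00000, 5.00000); divide by 5.00000 → v1 = (0.60000, 1.00000)
Dv1 = (6.60000, 6.80000); divide by 6.80000 → v2 = (0.97059, 1.00000)
Requested entry of v2: 33/34 = 0.9706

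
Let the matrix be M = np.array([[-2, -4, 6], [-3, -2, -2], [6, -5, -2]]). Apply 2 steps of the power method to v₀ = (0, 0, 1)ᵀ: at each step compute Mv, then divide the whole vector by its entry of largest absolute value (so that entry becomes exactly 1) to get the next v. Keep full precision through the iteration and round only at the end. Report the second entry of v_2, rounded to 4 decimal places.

-0.2000

Mv0 = (6.00000, -2.00000, -2.00000); divide by 6.00000 → v1 = (1.00000, -0.33333, -0.33333)
Mv1 = (-2.66667, -1.66667, 8.33333); divide by 8.33333 → v2 = (-0.32000, -0.20000, 1.00000)
Requested entry of v2: -10/50 = -0.2000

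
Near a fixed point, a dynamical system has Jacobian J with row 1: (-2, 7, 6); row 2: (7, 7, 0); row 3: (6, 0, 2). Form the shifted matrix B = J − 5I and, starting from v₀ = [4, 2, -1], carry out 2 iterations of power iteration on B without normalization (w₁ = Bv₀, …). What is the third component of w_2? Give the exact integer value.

B = J − 5I has rows (-7, 7, 6); (7, 2, 0); (6, 0, -3)
w1 = Bv₀ = (-20, 32, 27)
w2 = Bw1 = (526, -76, -201)
Requested component of w2: -201

-201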